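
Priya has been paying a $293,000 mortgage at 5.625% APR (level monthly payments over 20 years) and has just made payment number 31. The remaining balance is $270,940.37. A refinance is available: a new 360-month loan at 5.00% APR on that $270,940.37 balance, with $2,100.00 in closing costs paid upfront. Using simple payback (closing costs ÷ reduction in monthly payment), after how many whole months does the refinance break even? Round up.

4 months

Current payment = 293,000 × 5.625%/12 / (1 − (1+0.0046875)^−240) = $2,036.25.
Refinanced payment = 270,940.37 × 0.0041667 / (1 − (1+0.0041667)^−360) = $1,454.47.
Monthly savings = $2,036.25 − $1,454.47 = $581.78.
Break-even = $2,100.00 / $581.78 = 3.61 → 4 months.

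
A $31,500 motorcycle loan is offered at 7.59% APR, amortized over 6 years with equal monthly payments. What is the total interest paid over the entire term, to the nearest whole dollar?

$7,813

At 7.59% the monthly rate is 0.0063250, so the payment is 31,500 × 0.0063250 / (1 − 1.0063250^−72) = $546.01.
Total paid = 72 × $546.01 = $39,312.72; interest = $39,312.72 − $31,500 = $7,812.72.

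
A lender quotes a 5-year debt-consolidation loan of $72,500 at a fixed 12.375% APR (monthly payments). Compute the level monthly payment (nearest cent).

$1,626.49

At 12.375% the monthly rate is 0.0103125, so the payment is 72,500 × 0.0103125 / (1 − 1.0103125^−60) = $1,626.49.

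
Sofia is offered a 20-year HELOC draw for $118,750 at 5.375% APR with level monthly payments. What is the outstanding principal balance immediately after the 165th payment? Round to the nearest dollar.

With monthly rate i = 5.375%/12 = 0.0044792, the balance after k of n payments is P · [(1+i)^n − (1+i)^k] / [(1+i)^n − 1].
(1+0.0044792)^240 = 2.92296822 and (1+0.0044792)^165 = 2.09051874, so the balance is 118,750 × (2.92296822 − 2.09051874) / (2.92296822 − 1) = $51,406.66.

$51,407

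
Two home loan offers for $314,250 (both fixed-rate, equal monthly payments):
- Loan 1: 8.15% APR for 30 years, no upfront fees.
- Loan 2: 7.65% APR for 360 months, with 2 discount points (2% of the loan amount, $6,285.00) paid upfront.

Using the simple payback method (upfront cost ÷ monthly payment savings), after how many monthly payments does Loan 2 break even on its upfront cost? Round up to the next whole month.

Loan 1: at 8.15% the monthly rate is 0.0067917, so the payment is 314,250 × 0.0067917 / (1 − 1.0067917^−360) = $2,338.80.
Loan 2: monthly rate = 7.65%/12 = 0.0063750; payment = 314,250 × 0.0063750 / (1 − (1+0.0063750)^−360) = $2,229.65.
Monthly savings = $2,338.80 − $2,229.65 = $109.15.
Break-even = $6,285.00 / $109.15 = 57.58 → 58 months.

58 months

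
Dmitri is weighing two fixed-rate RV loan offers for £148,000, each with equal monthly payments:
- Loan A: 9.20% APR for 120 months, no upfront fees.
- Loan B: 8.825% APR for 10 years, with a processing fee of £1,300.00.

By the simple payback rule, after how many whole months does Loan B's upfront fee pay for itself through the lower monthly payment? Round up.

Loan A: at 9.20% the monthly rate is 0.0076667, so the payment is 148,000 × 0.0076667 / (1 − 1.0076667^−120) = £1,890.86.
Loan B: monthly rate = 8.825%/12 = 0.0073542; payment = 148,000 × 0.0073542 / (1 − (1+0.0073542)^−120) = £1,860.81.
Monthly savings = £1,890.86 − £1,860.81 = £30.05.
Break-even = £1,300.00 / £30.05 = 43.26 → 44 months.

44 months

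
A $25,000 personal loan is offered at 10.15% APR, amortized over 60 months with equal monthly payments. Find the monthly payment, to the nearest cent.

Monthly rate = 10.15%/12 = 0.0084583; payment = 25,000 × 0.0084583 / (1 − (1+0.0084583)^−60) = $533.02.

$533.02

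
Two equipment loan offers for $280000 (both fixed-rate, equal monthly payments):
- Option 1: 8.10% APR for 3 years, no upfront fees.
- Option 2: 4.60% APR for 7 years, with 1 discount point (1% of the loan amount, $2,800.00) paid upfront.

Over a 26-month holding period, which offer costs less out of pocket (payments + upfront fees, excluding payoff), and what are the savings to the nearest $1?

Option 2 by $124,133

Option 1: at 8.10% the monthly rate is 0.0067500, so the payment is 280,000 × 0.0067500 / (1 − 1.0067500^−36) = $8,787.11.
Option 2: monthly rate = 4.6%/12 = 0.0038333; payment = 280,000 × 0.0038333 / (1 − (1+0.0038333)^−84) = $3,905.08.
Over 26 months: Option 1 costs 26 × $8,787.11 = $228,464.86; Option 2 costs 26 × $3,905.08 + $2,800.00 = $104,332.08.
Option 2 is cheaper by $228,464.86 − $104,332.08 = $124,132.78.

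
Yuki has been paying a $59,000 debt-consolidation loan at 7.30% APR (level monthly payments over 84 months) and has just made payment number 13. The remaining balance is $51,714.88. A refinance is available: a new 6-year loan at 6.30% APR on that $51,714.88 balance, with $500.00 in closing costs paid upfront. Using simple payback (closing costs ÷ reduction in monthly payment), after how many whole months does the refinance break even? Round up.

15 months

Current payment = 59,000 × 7.3%/12 / (1 − (1+0.0060833)^−84) = $899.15.
Refinanced payment = 51,714.88 × 0.0052500 / (1 − (1+0.0052500)^−72) = $864.41.
Monthly savings = $899.15 − $864.41 = $34.74.
Break-even = $500.00 / $34.74 = 14.39 → 15 months.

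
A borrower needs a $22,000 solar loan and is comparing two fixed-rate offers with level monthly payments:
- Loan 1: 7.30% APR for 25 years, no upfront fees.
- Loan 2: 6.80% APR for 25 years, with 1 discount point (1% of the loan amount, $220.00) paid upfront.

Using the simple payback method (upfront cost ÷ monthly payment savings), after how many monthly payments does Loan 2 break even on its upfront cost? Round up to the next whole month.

Loan 1: at 7.30% the monthly rate is 0.0060833, so the payment is 22,000 × 0.0060833 / (1 − 1.0060833^−300) = $159.73.
Loan 2: at 6.80% the monthly rate is 0.0056667, so the payment is 22,000 × 0.0056667 / (1 − 1.0056667^−300) = $152.70.
Monthly savings = $159.73 − $152.70 = $7.03.
Break-even = $220.00 / $7.03 = 31.29 → 32 months.

32 months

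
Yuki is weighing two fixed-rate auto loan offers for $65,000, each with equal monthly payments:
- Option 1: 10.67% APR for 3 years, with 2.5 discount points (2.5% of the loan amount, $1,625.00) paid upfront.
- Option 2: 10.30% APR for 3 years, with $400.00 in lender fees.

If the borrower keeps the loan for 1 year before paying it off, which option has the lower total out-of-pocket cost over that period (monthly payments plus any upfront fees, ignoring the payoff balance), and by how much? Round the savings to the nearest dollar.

Option 1: at 10.67% the monthly rate is 0.0088917, so the payment is 65,000 × 0.0088917 / (1 − 1.0088917^−36) = $2,117.87.
Option 2: at 10.30% the monthly rate is 0.0085833, so the payment is 65,000 × 0.0085833 / (1 − 1.0085833^−36) = $2,106.53.
Over 12 months: Option 1 costs 12 × $2,117.87 + $1,625.00 = $27,039.44; Option 2 costs 12 × $2,106.53 + $400.00 = $25,678.36.
Option 2 is cheaper by $27,039.44 − $25,678.36 = $1,361.08.

Option 2 by $1,361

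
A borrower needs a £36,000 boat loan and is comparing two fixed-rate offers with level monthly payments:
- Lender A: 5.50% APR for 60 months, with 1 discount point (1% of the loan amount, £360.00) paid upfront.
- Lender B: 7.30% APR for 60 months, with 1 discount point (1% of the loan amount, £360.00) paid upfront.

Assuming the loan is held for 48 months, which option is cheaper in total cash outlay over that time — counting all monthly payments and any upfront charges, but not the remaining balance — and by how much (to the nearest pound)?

Lender A by £1,455

Lender A: at 5.50% the monthly rate is 0.0045833, so the payment is 36,000 × 0.0045833 / (1 − 1.0045833^−60) = £687.64.
Lender B: at 7.30% the monthly rate is 0.0060833, so the payment is 36,000 × 0.0060833 / (1 − 1.0060833^−60) = £717.95.
Over 48 months: Lender A costs 48 × £687.64 + £360.00 = £33,366.72; Lender B costs 48 × £717.95 + £360.00 = £34,821.60.
Lender A is cheaper by £34,821.60 − £33,366.72 = £1,454.88.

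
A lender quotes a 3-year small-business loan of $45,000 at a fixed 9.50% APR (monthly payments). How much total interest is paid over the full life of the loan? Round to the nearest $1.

$6,893

At 9.50% the monthly rate is 0.0079167, so the payment is 45,000 × 0.0079167 / (1 − 1.0079167^−36) = $1,441.48.
Total paid = 36 × $1,441.48 = $51,893.28; interest = $51,893.28 − $45,000 = $6,893.28.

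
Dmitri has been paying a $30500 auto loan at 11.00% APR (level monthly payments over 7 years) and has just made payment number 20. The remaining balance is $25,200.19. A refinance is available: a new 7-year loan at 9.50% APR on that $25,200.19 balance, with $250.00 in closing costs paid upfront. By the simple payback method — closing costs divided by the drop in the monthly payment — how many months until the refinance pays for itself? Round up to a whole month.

Current payment = 30,500 × 11%/12 / (1 − (1+0.0091667)^−84) = $522.23.
Refinanced payment = 25,200.19 × 0.0079167 / (1 − (1+0.0079167)^−84) = $411.87.
Monthly savings = $522.23 − $411.87 = $110.36.
Break-even = $250.00 / $110.36 = 2.27 → 3 months.

3 months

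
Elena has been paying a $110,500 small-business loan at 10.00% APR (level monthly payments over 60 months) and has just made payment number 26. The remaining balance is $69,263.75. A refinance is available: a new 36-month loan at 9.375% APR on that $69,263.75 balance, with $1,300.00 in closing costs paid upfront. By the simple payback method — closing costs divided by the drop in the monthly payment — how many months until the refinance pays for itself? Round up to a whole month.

10 months

Current payment = 110,500 × 10%/12 / (1 − (1+0.0083333)^−60) = $2,347.80.
Refinanced payment = 69,263.75 × 0.0078125 / (1 − (1+0.0078125)^−36) = $2,214.68.
Monthly savings = $2,347.80 − $2,214.68 = $133.12.
Break-even = $1,300.00 / $133.12 = 9.77 → 10 months.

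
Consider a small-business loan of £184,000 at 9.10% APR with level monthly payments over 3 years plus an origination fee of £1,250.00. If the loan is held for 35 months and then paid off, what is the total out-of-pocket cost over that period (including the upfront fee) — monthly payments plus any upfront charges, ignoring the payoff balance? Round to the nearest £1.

£206,340

At 9.10% the monthly rate is 0.0075833, so the payment is 184,000 × 0.0075833 / (1 − 1.0075833^−36) = £5,859.72.
Total outlay = 35 × £5,859.72 + £1,250.00 = £206,340.20.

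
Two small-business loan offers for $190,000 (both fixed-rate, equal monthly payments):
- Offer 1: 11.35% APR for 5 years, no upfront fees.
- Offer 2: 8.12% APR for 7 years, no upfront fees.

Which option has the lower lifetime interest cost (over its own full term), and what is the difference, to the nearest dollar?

Offer 1: at 11.35% the monthly rate is 0.0094583, so the payment is 190,000 × 0.0094583 / (1 − 1.0094583^−60) = $4,164.30.
Total interest on Offer 1 = 60 × $4,164.30 − $190,000 = $59,858.00.
Offer 2: at 8.12% the monthly rate is 0.0067667, so the payment is 190,000 × 0.0067667 / (1 − 1.0067667^−84) = $2,972.75.
Total interest on Offer 2 = 84 × $2,972.75 − $190,000 = $59,711.00.
Offer 2 is lower by $147.00.

Offer 2 by $147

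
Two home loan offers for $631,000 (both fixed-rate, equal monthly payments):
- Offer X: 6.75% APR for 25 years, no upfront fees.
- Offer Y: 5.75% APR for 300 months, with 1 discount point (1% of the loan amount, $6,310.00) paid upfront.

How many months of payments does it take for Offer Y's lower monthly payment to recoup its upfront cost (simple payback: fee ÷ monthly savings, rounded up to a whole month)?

17 months

Offer X: at 6.75% the monthly rate is 0.0056250, so the payment is 631,000 × 0.0056250 / (1 − 1.0056250^−300) = $4,359.65.
Offer Y: monthly rate = 5.75%/12 = 0.0047917; payment = 631,000 × 0.0047917 / (1 − (1+0.0047917)^−300) = $3,969.66.
Monthly savings = $4,359.65 − $3,969.66 = $389.99.
Break-even = $6,310.00 / $389.99 = 16.18 → 17 months.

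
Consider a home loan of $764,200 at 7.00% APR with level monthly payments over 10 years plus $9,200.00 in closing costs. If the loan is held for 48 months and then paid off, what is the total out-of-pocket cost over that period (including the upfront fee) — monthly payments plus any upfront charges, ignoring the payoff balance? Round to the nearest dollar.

$435,104

At 7.00% the monthly rate is 0.0058333, so the payment is 764,200 × 0.0058333 / (1 − 1.0058333^−120) = $8,873.01.
Total outlay = 48 × $8,873.01 + $9,200.00 = $435,104.48.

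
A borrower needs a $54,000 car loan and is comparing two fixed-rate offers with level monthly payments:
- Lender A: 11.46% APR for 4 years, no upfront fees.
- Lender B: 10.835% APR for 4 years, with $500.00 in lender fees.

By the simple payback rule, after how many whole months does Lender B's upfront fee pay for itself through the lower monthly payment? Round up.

Lender A: monthly rate = 11.46%/12 = 0.0095500; payment = 54,000 × 0.0095500 / (1 − (1+0.0095500)^−48) = $1,407.75.
Lender B: monthly rate = 10.835%/12 = 0.0090292; payment = 54,000 × 0.0090292 / (1 − (1+0.0090292)^−48) = $1,391.34.
Monthly savings = $1,407.75 − $1,391.34 = $16.41.
Break-even = $500.00 / $16.41 = 30.47 → 31 months.

31 months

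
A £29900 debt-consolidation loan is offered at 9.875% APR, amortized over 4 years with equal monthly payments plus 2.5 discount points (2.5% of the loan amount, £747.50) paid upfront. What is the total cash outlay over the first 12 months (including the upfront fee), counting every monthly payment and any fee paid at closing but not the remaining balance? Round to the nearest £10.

Monthly rate = 9.875%/12 = 0.0082292; payment = 29,900 × 0.0082292 / (1 − (1+0.0082292)^−48) = £756.55.
Total outlay = 12 × £756.55 + £747.50 = £9,826.10.

£9,830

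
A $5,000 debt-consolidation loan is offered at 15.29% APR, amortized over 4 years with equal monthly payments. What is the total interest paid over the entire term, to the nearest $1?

Monthly rate = 15.29%/12 = 0.0127417; payment = 5,000 × 0.0127417 / (1 − (1+0.0127417)^−48) = $139.89.
Total paid = 48 × $139.89 = $6,714.72; interest = $6,714.72 − $5,000 = $1,714.72.

$1,715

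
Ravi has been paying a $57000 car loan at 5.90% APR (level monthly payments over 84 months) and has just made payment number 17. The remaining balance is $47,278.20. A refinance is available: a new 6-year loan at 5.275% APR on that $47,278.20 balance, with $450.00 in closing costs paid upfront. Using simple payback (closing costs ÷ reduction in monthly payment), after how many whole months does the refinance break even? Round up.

Current payment = 57,000 × 5.9%/12 / (1 − (1+0.0049167)^−84) = $829.96.
Refinanced payment = 47,278.20 × 0.0043958 / (1 − (1+0.0043958)^−72) = $767.46.
Monthly savings = $829.96 − $767.46 = $62.50.
Break-even = $450.00 / $62.50 = 7.20 → 8 months.

8 months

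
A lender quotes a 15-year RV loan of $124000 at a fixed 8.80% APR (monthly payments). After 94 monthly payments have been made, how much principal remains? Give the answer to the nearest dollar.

$79,077

With monthly rate i = 8.8%/12 = 0.0073333, the balance after k of n payments is P · [(1+i)^n − (1+i)^k] / [(1+i)^n − 1].
(1+0.0073333)^180 = 3.72543466 and (1+0.0073333)^94 = 1.98738175, so the balance is 124,000 × (3.72543466 − 1.98738175) / (3.72543466 − 1) = $79,076.77.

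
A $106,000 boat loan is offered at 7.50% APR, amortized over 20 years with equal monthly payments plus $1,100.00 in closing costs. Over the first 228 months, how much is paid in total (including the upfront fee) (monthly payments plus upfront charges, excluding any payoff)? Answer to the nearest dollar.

Monthly rate = 7.5%/12 = 0.0062500; payment = 106,000 × 0.0062500 / (1 − (1+0.0062500)^−240) = $853.93.
Total outlay = 228 × $853.93 + $1,100.00 = $195,796.04.

$195,796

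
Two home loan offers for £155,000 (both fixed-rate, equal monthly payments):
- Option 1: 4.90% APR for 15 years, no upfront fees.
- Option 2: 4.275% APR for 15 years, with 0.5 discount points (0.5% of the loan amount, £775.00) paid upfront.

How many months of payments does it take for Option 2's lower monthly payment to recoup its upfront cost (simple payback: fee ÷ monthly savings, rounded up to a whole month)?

Option 1: at 4.90% the monthly rate is 0.0040833, so the payment is 155,000 × 0.0040833 / (1 − 1.0040833^−180) = £1,217.67.
Option 2: monthly rate = 4.275%/12 = 0.0035625; payment = 155,000 × 0.0035625 / (1 − (1+0.0035625)^−180) = £1,167.99.
Monthly savings = £1,217.67 − £1,167.99 = £49.68.
Break-even = £775.00 / £49.68 = 15.60 → 16 months.

16 months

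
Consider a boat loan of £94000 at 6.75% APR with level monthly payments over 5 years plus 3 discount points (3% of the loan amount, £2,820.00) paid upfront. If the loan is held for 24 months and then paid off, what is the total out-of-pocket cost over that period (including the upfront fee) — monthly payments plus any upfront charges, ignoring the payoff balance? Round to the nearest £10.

Monthly rate = 6.75%/12 = 0.0056250; payment = 94,000 × 0.0056250 / (1 − (1+0.0056250)^−60) = £1,850.25.
Total outlay = 24 × £1,850.25 + £2,820.00 = £47,226.00.

£47,230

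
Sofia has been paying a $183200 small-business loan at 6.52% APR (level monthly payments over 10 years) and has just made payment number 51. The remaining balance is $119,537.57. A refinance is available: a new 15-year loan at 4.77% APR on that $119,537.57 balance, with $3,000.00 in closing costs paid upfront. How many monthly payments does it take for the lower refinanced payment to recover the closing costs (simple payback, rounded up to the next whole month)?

Current payment = 183,200 × 6.52%/12 / (1 − (1+0.0054333)^−120) = $2,082.06.
Refinanced payment = 119,537.57 × 0.0039750 / (1 − (1+0.0039750)^−180) = $931.04.
Monthly savings = $2,082.06 − $931.04 = $1,151.02.
Break-even = $3,000.00 / $1,151.02 = 2.61 → 3 months.

3 months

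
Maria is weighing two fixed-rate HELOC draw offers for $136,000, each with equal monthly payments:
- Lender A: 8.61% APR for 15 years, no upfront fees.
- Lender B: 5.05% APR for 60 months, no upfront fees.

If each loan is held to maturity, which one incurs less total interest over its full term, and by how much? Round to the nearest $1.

Lender B by $88,469

Lender A: monthly rate = 8.61%/12 = 0.0071750; payment = 136,000 × 0.0071750 / (1 − (1+0.0071750)^−180) = $1,348.03.
Total interest on Lender A = 180 × $1,348.03 − $136,000 = $106,645.40.
Lender B: at 5.05% the monthly rate is 0.0042083, so the payment is 136,000 × 0.0042083 / (1 − 1.0042083^−60) = $2,569.60.
Total interest on Lender B = 60 × $2,569.60 − $136,000 = $18,176.00.
Lender B is lower by $88,469.40.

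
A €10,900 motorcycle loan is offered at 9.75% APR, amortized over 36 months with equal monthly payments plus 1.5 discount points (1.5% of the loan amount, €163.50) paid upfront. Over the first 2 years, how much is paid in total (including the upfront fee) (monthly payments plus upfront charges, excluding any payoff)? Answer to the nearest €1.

Monthly rate = 9.75%/12 = 0.0081250; payment = 10,900 × 0.0081250 / (1 − (1+0.0081250)^−36) = €350.43.
Total outlay = 24 × €350.43 + €163.50 = €8,573.82.

€8,574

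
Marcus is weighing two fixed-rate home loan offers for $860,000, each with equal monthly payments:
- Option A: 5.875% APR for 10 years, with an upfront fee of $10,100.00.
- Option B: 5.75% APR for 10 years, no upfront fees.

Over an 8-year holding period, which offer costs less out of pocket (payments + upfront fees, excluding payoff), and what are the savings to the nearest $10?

Option A: monthly rate = 5.875%/12 = 0.0048958; payment = 860,000 × 0.0048958 / (1 − (1+0.0048958)^−120) = $9,493.87.
Option B: monthly rate = 5.75%/12 = 0.0047917; payment = 860,000 × 0.0047917 / (1 − (1+0.0047917)^−120) = $9,440.15.
Over 96 months: Option A costs 96 × $9,493.87 + $10,100.00 = $921,511.52; Option B costs 96 × $9,440.15 = $906,254.40.
Option B is cheaper by $921,511.52 − $906,254.40 = $15,257.12.

Option B by $15,260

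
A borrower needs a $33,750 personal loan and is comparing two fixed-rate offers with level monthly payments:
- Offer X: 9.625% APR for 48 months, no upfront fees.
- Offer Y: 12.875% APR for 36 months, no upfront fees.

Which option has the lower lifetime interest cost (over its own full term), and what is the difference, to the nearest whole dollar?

Offer X by $69

Offer X: at 9.625% the monthly rate is 0.0080208, so the payment is 33,750 × 0.0080208 / (1 − 1.0080208^−48) = $849.92.
Total interest on Offer X = 48 × $849.92 − $33,750 = $7,046.16.
Offer Y: monthly rate = 12.875%/12 = 0.0107292; payment = 33,750 × 0.0107292 / (1 − (1+0.0107292)^−36) = $1,135.14.
Total interest on Offer Y = 36 × $1,135.14 − $33,750 = $7,115.04.
Offer X is lower by $68.88.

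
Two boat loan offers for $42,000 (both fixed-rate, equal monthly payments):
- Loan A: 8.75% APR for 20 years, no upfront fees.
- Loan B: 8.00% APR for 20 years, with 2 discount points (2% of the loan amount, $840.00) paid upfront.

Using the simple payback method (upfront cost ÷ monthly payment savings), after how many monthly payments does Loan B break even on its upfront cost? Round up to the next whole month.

43 months

Loan A: at 8.75% the monthly rate is 0.0072917, so the payment is 42,000 × 0.0072917 / (1 − 1.0072917^−240) = $371.16.
Loan B: at 8.00% the monthly rate is 0.0066667, so the payment is 42,000 × 0.0066667 / (1 − 1.0066667^−240) = $351.30.
Monthly savings = $371.16 − $351.30 = $19.86.
Break-even = $840.00 / $19.86 = 42.30 → 43 months.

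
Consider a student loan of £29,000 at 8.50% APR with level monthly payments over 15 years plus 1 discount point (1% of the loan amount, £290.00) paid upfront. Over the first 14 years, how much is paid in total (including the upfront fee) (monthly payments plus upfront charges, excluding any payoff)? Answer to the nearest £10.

Monthly rate = 8.5%/12 = 0.0070833; payment = 29,000 × 0.0070833 / (1 − (1+0.0070833)^−180) = £285.57.
Total outlay = 168 × £285.57 + £290.00 = £48,265.76.

£48,270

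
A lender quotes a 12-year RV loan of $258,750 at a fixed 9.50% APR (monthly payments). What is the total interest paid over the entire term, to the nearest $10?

At 9.50% the monthly rate is 0.0079167, so the payment is 258,750 × 0.0079167 / (1 − 1.0079167^−144) = $3,017.99.
Total paid = 144 × $3,017.99 = $434,590.56; interest = $434,590.56 − $258,750 = $175,840.56.

$175,840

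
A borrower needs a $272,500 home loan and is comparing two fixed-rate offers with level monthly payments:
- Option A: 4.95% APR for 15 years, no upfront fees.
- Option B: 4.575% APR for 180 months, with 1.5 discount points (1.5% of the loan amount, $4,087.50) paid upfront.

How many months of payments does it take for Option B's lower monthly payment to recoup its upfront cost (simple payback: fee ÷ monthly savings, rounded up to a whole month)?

Option A: monthly rate = 4.95%/12 = 0.0041250; payment = 272,500 × 0.0041250 / (1 − (1+0.0041250)^−180) = $2,147.82.
Option B: at 4.575% the monthly rate is 0.0038125, so the payment is 272,500 × 0.0038125 / (1 − 1.0038125^−180) = $2,095.07.
Monthly savings = $2,147.82 − $2,095.07 = $52.75.
Break-even = $4,087.50 / $52.75 = 77.49 → 78 months.

78 months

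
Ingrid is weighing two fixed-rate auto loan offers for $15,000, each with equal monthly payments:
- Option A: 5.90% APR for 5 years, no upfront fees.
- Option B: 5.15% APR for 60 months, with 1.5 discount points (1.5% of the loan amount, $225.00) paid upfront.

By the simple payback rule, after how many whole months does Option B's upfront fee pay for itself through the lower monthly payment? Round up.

Option A: monthly rate = 5.9%/12 = 0.0049167; payment = 15,000 × 0.0049167 / (1 − (1+0.0049167)^−60) = $289.30.
Option B: at 5.15% the monthly rate is 0.0042917, so the payment is 15,000 × 0.0042917 / (1 − 1.0042917^−60) = $284.10.
Monthly savings = $289.30 − $284.10 = $5.20.
Break-even = $225.00 / $5.20 = 43.27 → 44 months.

44 months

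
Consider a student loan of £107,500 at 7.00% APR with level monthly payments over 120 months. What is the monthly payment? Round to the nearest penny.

At 7.00% the monthly rate is 0.0058333, so the payment is 107,500 × 0.0058333 / (1 − 1.0058333^−120) = £1,248.17.

£1,248.17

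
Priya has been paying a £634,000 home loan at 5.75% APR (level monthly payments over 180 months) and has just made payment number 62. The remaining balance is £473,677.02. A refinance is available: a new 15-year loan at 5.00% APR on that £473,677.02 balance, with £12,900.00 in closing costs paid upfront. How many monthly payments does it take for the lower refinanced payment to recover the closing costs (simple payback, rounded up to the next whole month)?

Current payment = 634,000 × 5.75%/12 / (1 − (1+0.0047917)^−180) = £5,264.80.
Refinanced payment = 473,677.02 × 0.0041667 / (1 − (1+0.0041667)^−180) = £3,745.81.
Monthly savings = £5,264.80 − £3,745.81 = £1,518.99.
Break-even = £12,900.00 / £1,518.99 = 8.49 → 9 months.

9 months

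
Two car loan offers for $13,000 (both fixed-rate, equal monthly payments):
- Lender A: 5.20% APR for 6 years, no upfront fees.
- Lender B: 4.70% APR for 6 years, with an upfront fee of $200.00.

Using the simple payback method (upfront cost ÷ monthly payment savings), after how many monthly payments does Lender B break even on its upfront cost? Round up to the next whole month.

67 months

Lender A: at 5.20% the monthly rate is 0.0043333, so the payment is 13,000 × 0.0043333 / (1 − 1.0043333^−72) = $210.57.
Lender B: monthly rate = 4.7%/12 = 0.0039167; payment = 13,000 × 0.0039167 / (1 − (1+0.0039167)^−72) = $207.56.
Monthly savings = $210.57 − $207.56 = $3.01.
Break-even = $200.00 / $3.01 = 66.45 → 67 months.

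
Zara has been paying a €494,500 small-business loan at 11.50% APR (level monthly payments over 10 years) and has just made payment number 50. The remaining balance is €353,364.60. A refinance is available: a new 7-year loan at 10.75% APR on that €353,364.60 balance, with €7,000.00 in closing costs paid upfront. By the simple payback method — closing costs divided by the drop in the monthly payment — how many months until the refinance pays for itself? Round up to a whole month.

Current payment = 494,500 × 11.5%/12 / (1 − (1+0.0095833)^−120) = €6,952.44.
Refinanced payment = 353,364.60 × 0.0089583 / (1 − (1+0.0089583)^−84) = €6,004.11.
Monthly savings = €6,952.44 − €6,004.11 = €948.33.
Break-even = €7,000.00 / €948.33 = 7.38 → 8 months.

8 months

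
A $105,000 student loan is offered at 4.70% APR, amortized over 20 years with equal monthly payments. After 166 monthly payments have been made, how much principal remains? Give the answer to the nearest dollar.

With monthly rate i = 4.7%/12 = 0.0039167, the balance after k of n payments is P · [(1+i)^n − (1+i)^k] / [(1+i)^n − 1].
(1+0.0039167)^240 = 2.55528550 and (1+0.0039167)^166 = 1.91342865, so the balance is 105,000 × (2.55528550 − 1.91342865) / (2.55528550 − 1) = $43,332.86.

$43,333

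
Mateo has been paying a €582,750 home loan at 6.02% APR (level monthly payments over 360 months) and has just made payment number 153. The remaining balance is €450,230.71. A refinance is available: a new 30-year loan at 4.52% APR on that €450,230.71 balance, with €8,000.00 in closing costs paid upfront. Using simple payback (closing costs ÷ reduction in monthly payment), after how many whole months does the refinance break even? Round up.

Current payment = 582,750 × 6.02%/12 / (1 − (1+0.0050167)^−360) = €3,501.38.
Refinanced payment = 450,230.71 × 0.0037667 / (1 − (1+0.0037667)^−360) = €2,286.61.
Monthly savings = €3,501.38 − €2,286.61 = €1,214.77.
Break-even = €8,000.00 / €1,214.77 = 6.59 → 7 months.

7 months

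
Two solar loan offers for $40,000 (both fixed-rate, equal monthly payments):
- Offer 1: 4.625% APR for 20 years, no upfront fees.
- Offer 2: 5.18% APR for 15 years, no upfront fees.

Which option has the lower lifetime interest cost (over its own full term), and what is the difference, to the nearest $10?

Offer 1: monthly rate = 4.625%/12 = 0.0038542; payment = 40,000 × 0.0038542 / (1 − (1+0.0038542)^−240) = $255.77.
Total interest on Offer 1 = 240 × $255.77 − $40,000 = $21,384.80.
Offer 2: monthly rate = 5.18%/12 = 0.0043167; payment = 40,000 × 0.0043167 / (1 − (1+0.0043167)^−180) = $320.08.
Total interest on Offer 2 = 180 × $320.08 − $40,000 = $17,614.40.
Offer 2 is lower by $3,770.40.

Offer 2 by $3,770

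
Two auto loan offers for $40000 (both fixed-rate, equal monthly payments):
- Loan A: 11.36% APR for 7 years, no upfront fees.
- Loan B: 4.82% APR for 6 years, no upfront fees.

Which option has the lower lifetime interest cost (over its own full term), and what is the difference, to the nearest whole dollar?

Loan B by $12,027

Loan A: monthly rate = 11.36%/12 = 0.0094667; payment = 40,000 × 0.0094667 / (1 − (1+0.0094667)^−84) = $692.49.
Total interest on Loan A = 84 × $692.49 − $40,000 = $18,169.16.
Loan B: monthly rate = 4.82%/12 = 0.0040167; payment = 40,000 × 0.0040167 / (1 − (1+0.0040167)^−72) = $640.86.
Total interest on Loan B = 72 × $640.86 − $40,000 = $6,141.92.
Loan B is lower by $12,027.24.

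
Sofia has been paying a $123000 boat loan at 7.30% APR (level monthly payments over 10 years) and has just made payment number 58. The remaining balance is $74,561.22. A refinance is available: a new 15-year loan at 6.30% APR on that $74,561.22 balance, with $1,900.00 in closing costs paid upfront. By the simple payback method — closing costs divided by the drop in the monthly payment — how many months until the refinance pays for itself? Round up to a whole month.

Current payment = 123,000 × 7.3%/12 / (1 − (1+0.0060833)^−120) = $1,447.22.
Refinanced payment = 74,561.22 × 0.0052500 / (1 − (1+0.0052500)^−180) = $641.34.
Monthly savings = $1,447.22 − $641.34 = $805.88.
Break-even = $1,900.00 / $805.88 = 2.36 → 3 months.

3 months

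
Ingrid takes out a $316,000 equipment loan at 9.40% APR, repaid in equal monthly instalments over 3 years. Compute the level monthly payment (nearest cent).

$10,107.65

At 9.40% the monthly rate is 0.0078333, so the payment is 316,000 × 0.0078333 / (1 − 1.0078333^−36) = $10,107.65.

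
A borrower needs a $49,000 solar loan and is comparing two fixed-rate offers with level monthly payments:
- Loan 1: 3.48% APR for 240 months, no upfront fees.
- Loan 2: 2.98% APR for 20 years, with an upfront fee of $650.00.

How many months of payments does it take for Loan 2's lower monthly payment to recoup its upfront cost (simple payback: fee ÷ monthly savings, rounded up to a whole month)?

Loan 1: at 3.48% the monthly rate is 0.0029000, so the payment is 49,000 × 0.0029000 / (1 − 1.0029000^−240) = $283.68.
Loan 2: monthly rate = 2.98%/12 = 0.0024833; payment = 49,000 × 0.0024833 / (1 − (1+0.0024833)^−240) = $271.26.
Monthly savings = $283.68 − $271.26 = $12.42.
Break-even = $650.00 / $12.42 = 52.33 → 53 months.

53 months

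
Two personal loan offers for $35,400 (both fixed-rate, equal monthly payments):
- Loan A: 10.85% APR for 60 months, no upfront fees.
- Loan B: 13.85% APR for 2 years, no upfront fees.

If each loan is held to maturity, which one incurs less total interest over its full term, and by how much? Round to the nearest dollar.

Loan B by $5,291

Loan A: at 10.85% the monthly rate is 0.0090417, so the payment is 35,400 × 0.0090417 / (1 − 1.0090417^−60) = $767.04.
Total interest on Loan A = 60 × $767.04 − $35,400 = $10,622.40.
Loan B: monthly rate = 13.85%/12 = 0.0115417; payment = 35,400 × 0.0115417 / (1 − (1+0.0115417)^−24) = $1,697.15.
Total interest on Loan B = 24 × $1,697.15 − $35,400 = $5,331.60.
Loan B is lower by $5,290.80.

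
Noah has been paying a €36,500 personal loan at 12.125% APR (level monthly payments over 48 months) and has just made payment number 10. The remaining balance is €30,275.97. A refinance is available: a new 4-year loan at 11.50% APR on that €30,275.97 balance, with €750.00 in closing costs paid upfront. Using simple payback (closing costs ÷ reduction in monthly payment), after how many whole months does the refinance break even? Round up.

5 months

Current payment = 36,500 × 12.125%/12 / (1 − (1+0.0101042)^−48) = €963.43.
Refinanced payment = 30,275.97 × 0.0095833 / (1 − (1+0.0095833)^−48) = €789.87.
Monthly savings = €963.43 − €789.87 = €173.56.
Break-even = €750.00 / €173.56 = 4.32 → 5 months.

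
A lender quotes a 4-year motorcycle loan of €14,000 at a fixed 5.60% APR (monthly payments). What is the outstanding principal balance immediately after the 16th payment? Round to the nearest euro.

€9,676

With monthly rate i = 5.6%/12 = 0.0046667, the balance after k of n payments is P · [(1+i)^n − (1+i)^k] / [(1+i)^n − 1].
(1+0.0046667)^48 = 1.25041932 and (1+0.0046667)^16 = 1.07733779, so the balance is 14,000 × (1.25041932 − 1.07733779) / (1.25041932 − 1) = €9,676.34.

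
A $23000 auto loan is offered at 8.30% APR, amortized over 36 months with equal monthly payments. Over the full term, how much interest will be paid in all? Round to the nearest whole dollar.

$3,061

At 8.30% the monthly rate is 0.0069167, so the payment is 23,000 × 0.0069167 / (1 − 1.0069167^−36) = $723.92.
Total paid = 36 × $723.92 = $26,061.12; interest = $26,061.12 − $23,000 = $3,061.12.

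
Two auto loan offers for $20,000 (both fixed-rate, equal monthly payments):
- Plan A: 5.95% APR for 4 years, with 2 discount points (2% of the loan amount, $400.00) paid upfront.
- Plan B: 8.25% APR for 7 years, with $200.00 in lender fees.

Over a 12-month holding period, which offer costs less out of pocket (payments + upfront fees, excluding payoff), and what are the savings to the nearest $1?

Plan A: at 5.95% the monthly rate is 0.0049583, so the payment is 20,000 × 0.0049583 / (1 − 1.0049583^−48) = $469.24.
Plan B: monthly rate = 8.25%/12 = 0.0068750; payment = 20,000 × 0.0068750 / (1 − (1+0.0068750)^−84) = $314.22.
Over 12 months: Plan A costs 12 × $469.24 + $400.00 = $6,030.88; Plan B costs 12 × $314.22 + $200.00 = $3,970.64.
Plan B is cheaper by $6,030.88 − $3,970.64 = $2,060.24.

Plan B by $2,060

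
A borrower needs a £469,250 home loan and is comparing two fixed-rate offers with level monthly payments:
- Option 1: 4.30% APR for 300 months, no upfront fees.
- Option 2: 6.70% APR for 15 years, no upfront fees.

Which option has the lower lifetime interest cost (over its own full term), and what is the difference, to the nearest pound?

Option 1: monthly rate = 4.3%/12 = 0.0035833; payment = 469,250 × 0.0035833 / (1 − (1+0.0035833)^−300) = £2,555.26.
Total interest on Option 1 = 300 × £2,555.26 − £469,250 = £297,328.00.
Option 2: at 6.70% the monthly rate is 0.0055833, so the payment is 469,250 × 0.0055833 / (1 − 1.0055833^−180) = £4,139.44.
Total interest on Option 2 = 180 × £4,139.44 − £469,250 = £275,849.20.
Option 2 is lower by £21,478.80.

Option 2 by £21,479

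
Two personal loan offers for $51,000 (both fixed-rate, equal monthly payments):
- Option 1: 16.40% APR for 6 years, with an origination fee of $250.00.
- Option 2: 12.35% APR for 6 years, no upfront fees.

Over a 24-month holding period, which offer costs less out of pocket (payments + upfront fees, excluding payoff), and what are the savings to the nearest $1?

Option 1: at 16.40% the monthly rate is 0.0136667, so the payment is 51,000 × 0.0136667 / (1 − 1.0136667^−72) = $1,117.55.
Option 2: monthly rate = 12.35%/12 = 0.0102917; payment = 51,000 × 0.0102917 / (1 − (1+0.0102917)^−72) = $1,006.37.
Over 24 months: Option 1 costs 24 × $1,117.55 + $250.00 = $27,071.20; Option 2 costs 24 × $1,006.37 = $24,152.88.
Option 2 is cheaper by $27,071.20 − $24,152.88 = $2,918.32.

Option 2 by $2,918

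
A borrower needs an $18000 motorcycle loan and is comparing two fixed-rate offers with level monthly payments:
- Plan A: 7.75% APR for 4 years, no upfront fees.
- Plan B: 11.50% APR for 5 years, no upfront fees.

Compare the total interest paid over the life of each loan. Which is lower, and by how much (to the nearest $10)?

Plan A by $2,760

Plan A: monthly rate = 7.75%/12 = 0.0064583; payment = 18,000 × 0.0064583 / (1 − (1+0.0064583)^−48) = $437.32.
Total interest on Plan A = 48 × $437.32 − $18,000 = $2,991.36.
Plan B: monthly rate = 11.5%/12 = 0.0095833; payment = 18,000 × 0.0095833 / (1 − (1+0.0095833)^−60) = $395.87.
Total interest on Plan B = 60 × $395.87 − $18,000 = $5,752.20.
Plan A is lower by $2,760.84.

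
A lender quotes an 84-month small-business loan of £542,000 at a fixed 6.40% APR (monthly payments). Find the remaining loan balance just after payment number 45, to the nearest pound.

With monthly rate i = 6.4%/12 = 0.0053333, the balance after k of n payments is P · [(1+i)^n − (1+i)^k] / [(1+i)^n − 1].
(1+0.0053333)^84 = 1.56331656 and (1+0.0053333)^45 = 1.27043869, so the balance is 542,000 × (1.56331656 − 1.27043869) / (1.56331656 − 1) = £281,795.03.

£281,795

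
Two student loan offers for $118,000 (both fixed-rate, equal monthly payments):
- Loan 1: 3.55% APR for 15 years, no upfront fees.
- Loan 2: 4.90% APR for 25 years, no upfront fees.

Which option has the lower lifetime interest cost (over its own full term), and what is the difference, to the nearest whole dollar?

Loan 1 by $52,525

Loan 1: monthly rate = 3.55%/12 = 0.0029583; payment = 118,000 × 0.0029583 / (1 − (1+0.0029583)^−180) = $846.46.
Total interest on Loan 1 = 180 × $846.46 − $118,000 = $34,362.80.
Loan 2: at 4.90% the monthly rate is 0.0040833, so the payment is 118,000 × 0.0040833 / (1 − 1.0040833^−300) = $682.96.
Total interest on Loan 2 = 300 × $682.96 − $118,000 = $86,888.00.
Loan 1 is lower by $52,525.20.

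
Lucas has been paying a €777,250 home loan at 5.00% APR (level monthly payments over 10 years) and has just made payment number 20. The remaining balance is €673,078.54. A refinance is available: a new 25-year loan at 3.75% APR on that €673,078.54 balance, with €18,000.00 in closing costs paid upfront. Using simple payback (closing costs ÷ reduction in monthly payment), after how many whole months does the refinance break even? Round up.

Current payment = 777,250 × 5%/12 / (1 − (1+0.0041667)^−120) = €8,243.94.
Refinanced payment = 673,078.54 × 0.0031250 / (1 − (1+0.0031250)^−300) = €3,460.51.
Monthly savings = €8,243.94 − €3,460.51 = €4,783.43.
Break-even = €18,000.00 / €4,783.43 = 3.76 → 4 months.

4 months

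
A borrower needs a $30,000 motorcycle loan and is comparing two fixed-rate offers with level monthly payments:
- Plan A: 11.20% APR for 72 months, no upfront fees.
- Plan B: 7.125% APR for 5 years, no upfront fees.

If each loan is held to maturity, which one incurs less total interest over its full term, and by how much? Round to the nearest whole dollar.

Plan A: at 11.20% the monthly rate is 0.0093333, so the payment is 30,000 × 0.0093333 / (1 − 1.0093333^−72) = $574.10.
Total interest on Plan A = 72 × $574.10 − $30,000 = $11,335.20.
Plan B: at 7.125% the monthly rate is 0.0059375, so the payment is 30,000 × 0.0059375 / (1 − 1.0059375^−60) = $595.81.
Total interest on Plan B = 60 × $595.81 − $30,000 = $5,748.60.
Plan B is lower by $5,586.60.

Plan B by $5,587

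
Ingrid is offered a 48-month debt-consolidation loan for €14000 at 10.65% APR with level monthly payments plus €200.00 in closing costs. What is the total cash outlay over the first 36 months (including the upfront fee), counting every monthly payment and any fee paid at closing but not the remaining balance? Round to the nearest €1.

€13,141

At 10.65% the monthly rate is 0.0088750, so the payment is 14,000 × 0.0088750 / (1 − 1.0088750^−48) = €359.46.
Total outlay = 36 × €359.46 + €200.00 = €13,140.56.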